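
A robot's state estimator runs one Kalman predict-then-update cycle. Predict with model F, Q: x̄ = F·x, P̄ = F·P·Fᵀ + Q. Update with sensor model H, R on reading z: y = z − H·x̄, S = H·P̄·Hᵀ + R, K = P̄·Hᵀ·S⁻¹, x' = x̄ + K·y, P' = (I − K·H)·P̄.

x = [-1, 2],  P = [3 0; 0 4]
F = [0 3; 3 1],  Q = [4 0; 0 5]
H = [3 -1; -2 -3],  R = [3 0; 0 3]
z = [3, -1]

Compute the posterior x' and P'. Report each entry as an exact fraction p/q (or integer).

x' = [50594/53227, -16267/53227]
P' = [13080/53227 -3852/53227; -3852/53227 16956/53227]

x̄ = F·x = [6, -1]
P̄ = F·P·Fᵀ + Q = [40 12; 12 36]
y = z − H·x̄ = [-16, 8]
S = H·P̄·Hᵀ + R = [327 -216; -216 631]
K = P̄·Hᵀ·S⁻¹ = [14364/53227 -4868/53227; -9504/53227 -14388/53227]
x' = x̄ + K·y = [50594/53227, -16267/53227]
P' = (I − K·H)·P̄ = [13080/53227 -3852/53227; -3852/53227 16956/53227]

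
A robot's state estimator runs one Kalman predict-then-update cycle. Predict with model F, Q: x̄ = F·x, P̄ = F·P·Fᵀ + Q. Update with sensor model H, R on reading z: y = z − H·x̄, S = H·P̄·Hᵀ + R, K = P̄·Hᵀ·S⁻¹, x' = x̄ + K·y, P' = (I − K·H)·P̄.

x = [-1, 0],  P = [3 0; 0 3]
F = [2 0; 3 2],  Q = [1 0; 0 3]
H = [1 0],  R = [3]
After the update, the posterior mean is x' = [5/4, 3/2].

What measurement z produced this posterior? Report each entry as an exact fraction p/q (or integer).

x̄ = F·x = [-2, -3]
P̄ = F·P·Fᵀ + Q = [13 18; 18 42]
S = H·P̄·Hᵀ + R = [16]
K = P̄·Hᵀ·S⁻¹ = [13/16; 9/8]
x' − x̄ = [13/4, 9/2] = K·y
y = (KᵀK)⁻¹·Kᵀ·(x' − x̄) = [4]
z = y + H·x̄ = [4] + [-2] = [2]

z = [2]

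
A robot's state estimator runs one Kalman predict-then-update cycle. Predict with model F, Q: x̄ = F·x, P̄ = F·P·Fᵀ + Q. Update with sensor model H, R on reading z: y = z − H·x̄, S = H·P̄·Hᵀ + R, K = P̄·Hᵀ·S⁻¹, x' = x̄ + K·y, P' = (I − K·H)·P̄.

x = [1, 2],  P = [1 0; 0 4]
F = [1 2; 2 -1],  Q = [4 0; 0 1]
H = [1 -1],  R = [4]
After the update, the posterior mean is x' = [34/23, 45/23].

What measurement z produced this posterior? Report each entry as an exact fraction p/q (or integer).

z = [-1]

x̄ = F·x = [5, 0]
P̄ = F·P·Fᵀ + Q = [21 -6; -6 9]
S = H·P̄·Hᵀ + R = [46]
K = P̄·Hᵀ·S⁻¹ = [27/46; -15/46]
x' − x̄ = [-81/23, 45/23] = K·y
y = (KᵀK)⁻¹·Kᵀ·(x' − x̄) = [-6]
z = y + H·x̄ = [-6] + [5] = [-1]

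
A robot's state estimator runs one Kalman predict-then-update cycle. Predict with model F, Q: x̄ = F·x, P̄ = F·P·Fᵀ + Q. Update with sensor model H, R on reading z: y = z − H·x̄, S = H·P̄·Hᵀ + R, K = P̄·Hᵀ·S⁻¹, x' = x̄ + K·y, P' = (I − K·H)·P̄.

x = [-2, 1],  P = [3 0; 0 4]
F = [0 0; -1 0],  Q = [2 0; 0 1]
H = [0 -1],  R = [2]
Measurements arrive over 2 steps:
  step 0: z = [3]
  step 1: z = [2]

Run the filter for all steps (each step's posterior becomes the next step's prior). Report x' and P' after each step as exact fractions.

step 0: x̄ = F·x = [0, 2]
step 0: P̄ = F·P·Fᵀ + Q = [2 0; 0 4]
step 0: y = z − H·x̄ = [5]
step 0: S = H·P̄·Hᵀ + R = [6]
step 0: K = P̄·Hᵀ·S⁻¹ = [0; -2/3]
step 0: x' = x̄ + K·y = [0, -4/3]
step 0: P' = (I − K·H)·P̄ = [2 0; 0 4/3]
step 1: x̄ = F·x = [0, 0]
step 1: P̄ = F·P·Fᵀ + Q = [2 0; 0 3]
step 1: y = z − H·x̄ = [2]
step 1: S = H·P̄·Hᵀ + R = [5]
step 1: K = P̄·Hᵀ·S⁻¹ = [0; -3/5]
step 1: x' = x̄ + K·y = [0, -6/5]
step 1: P' = (I − K·H)·P̄ = [2 0; 0 6/5]

step 0: x' = [0, -4/3], P' = [2 0; 0 4/3]
step 1: x' = [0, -6/5], P' = [2 0; 0 6/5]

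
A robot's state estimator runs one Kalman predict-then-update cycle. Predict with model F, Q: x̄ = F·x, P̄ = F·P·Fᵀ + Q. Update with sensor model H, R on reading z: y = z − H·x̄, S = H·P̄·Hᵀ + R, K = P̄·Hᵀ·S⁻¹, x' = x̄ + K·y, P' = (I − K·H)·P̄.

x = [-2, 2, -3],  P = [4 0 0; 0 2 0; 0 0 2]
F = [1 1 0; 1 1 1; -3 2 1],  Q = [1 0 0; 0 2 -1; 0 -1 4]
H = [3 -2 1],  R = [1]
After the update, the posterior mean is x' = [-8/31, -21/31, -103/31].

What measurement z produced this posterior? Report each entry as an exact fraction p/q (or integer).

x̄ = F·x = [0, -3, 7]
P̄ = F·P·Fᵀ + Q = [7 6 -8; 6 10 -7; -8 -7 50]
S = H·P̄·Hᵀ + R = [62]
K = P̄·Hᵀ·S⁻¹ = [1/62; -9/62; 20/31]
x' − x̄ = [-8/31, 72/31, -320/31] = K·y
y = (KᵀK)⁻¹·Kᵀ·(x' − x̄) = [-16]
z = y + H·x̄ = [-16] + [13] = [-3]

z = [-3]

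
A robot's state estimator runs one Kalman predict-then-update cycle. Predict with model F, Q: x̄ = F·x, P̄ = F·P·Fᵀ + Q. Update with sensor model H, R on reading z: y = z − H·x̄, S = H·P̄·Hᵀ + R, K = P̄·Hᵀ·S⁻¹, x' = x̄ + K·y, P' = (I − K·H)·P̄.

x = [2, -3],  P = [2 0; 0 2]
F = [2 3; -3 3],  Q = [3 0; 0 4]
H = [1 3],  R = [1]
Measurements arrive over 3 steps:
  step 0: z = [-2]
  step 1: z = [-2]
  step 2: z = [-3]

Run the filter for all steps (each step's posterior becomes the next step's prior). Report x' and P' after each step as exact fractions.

step 0: x̄ = F·x = [-5, -15]
step 0: P̄ = F·P·Fᵀ + Q = [29 6; 6 40]
step 0: y = z − H·x̄ = [48]
step 0: S = H·P̄·Hᵀ + R = [426]
step 0: K = P̄·Hᵀ·S⁻¹ = [47/426; 21/71]
step 0: x' = x̄ + K·y = [21/71, -57/71]
step 0: P' = (I − K·H)·P̄ = [10145/426 -561/71; -561/71 194/71]
step 1: x̄ = F·x = [-129/71, -234/71]
step 1: P̄ = F·P·Fᵀ + Q = [5971/213 -6716/71; -6716/71 54691/142]
step 1: y = z − H·x̄ = [689/71]
step 1: S = H·P̄·Hᵀ + R = [1247249/426]
step 1: K = P̄·Hᵀ·S⁻¹ = [-108946/1247249; 451923/1247249]
step 1: x' = x̄ + K·y = [-62705/23533, 5187/23533]
step 1: P' = (I − K·H)·P̄ = [7101917/1247249 -2403621/1247249; -2403621/1247249 951848/1247249]
step 2: x̄ = F·x = [-109849/23533, 203676/23533]
step 2: P̄ = F·P·Fᵀ + Q = [11872595/1247249 -26834007/1247249; -26834007/1247249 120738059/1247249]
step 2: y = z − H·x̄ = [-571778/23533]
step 2: S = H·P̄·Hᵀ + R = [938758333/1247249]
step 2: K = P̄·Hᵀ·S⁻¹ = [-68629426/938758333; 335380170/938758333]
step 2: x' = x̄ + K·y = [-2714522933/938758333, -23815944/938758333]
step 2: P' = (I − K·H)·P̄ = [5159755091/938758333 -1742794839/938758333; -1742794839/938758333 692725003/938758333]

step 0: x' = [21/71, -57/71], P' = [10145/426 -561/71; -561/71 194/71]
step 1: x' = [-62705/23533, 5187/23533], P' = [7101917/1247249 -2403621/1247249; -2403621/1247249 951848/1247249]
step 2: x' = [-2714522933/938758333, -23815944/938758333], P' = [5159755091/938758333 -1742794839/938758333; -1742794839/938758333 692725003/938758333]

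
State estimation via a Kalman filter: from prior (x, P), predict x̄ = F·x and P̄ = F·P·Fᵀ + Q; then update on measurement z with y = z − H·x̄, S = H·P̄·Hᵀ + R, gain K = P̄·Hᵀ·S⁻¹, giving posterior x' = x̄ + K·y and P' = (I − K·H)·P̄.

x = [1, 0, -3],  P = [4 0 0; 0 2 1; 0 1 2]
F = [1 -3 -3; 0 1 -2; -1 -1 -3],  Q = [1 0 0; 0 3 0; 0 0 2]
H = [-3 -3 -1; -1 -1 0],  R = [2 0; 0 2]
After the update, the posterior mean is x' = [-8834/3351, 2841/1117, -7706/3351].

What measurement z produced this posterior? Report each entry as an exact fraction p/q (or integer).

z = [3, -1]

x̄ = F·x = [10, 6, 8]
P̄ = F·P·Fᵀ + Q = [59 9 32; 9 9 9; 32 9 32]
S = H·P̄·Hᵀ + R = [1054 299; 299 88]
K = P̄·Hᵀ·S⁻¹ = [-436/3351 -1108/3351; -54/1117 -45/1117; -1381/3351 3131/3351]
x' − x̄ = [-42344/3351, -3861/1117, -34514/3351] = K·y
y = (KᵀK)⁻¹·Kᵀ·(x' − x̄) = [59, 15]
z = y + H·x̄ = [59, 15] + [-56, -16] = [3, -1]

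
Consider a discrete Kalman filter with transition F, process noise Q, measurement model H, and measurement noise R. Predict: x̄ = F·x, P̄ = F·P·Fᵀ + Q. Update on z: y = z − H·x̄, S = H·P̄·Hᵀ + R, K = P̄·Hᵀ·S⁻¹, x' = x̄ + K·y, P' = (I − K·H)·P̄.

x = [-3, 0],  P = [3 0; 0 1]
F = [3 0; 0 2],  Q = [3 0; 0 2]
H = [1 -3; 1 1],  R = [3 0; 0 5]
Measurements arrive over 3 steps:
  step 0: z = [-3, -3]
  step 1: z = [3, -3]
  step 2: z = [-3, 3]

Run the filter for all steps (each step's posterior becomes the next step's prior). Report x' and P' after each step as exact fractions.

step 0: x' = [-4029/1141, -144/1141], P' = [3030/1141 720/1141; 720/1141 510/1141]
step 1: x' = [-1439097/654977, -947244/654977], P' = [1751961/654977 421224/654977; 421224/654977 288026/654977]
step 2: x' = [162455073/373226885, 357001572/373226885], P' = [999135732/373226885 240254928/373226885; 240254928/373226885 164055762/373226885]

step 0: x̄ = F·x = [-9, 0]
step 0: P̄ = F·P·Fᵀ + Q = [30 0; 0 6]
step 0: y = z − H·x̄ = [6, 6]
step 0: S = H·P̄·Hᵀ + R = [87 12; 12 41]
step 0: K = P̄·Hᵀ·S⁻¹ = [290/1141 750/1141; -270/1141 246/1141]
step 0: x' = x̄ + K·y = [-4029/1141, -144/1141]
step 0: P' = (I − K·H)·P̄ = [3030/1141 720/1141; 720/1141 510/1141]
step 1: x̄ = F·x = [-12087/1141, -288/1141]
step 1: P̄ = F·P·Fᵀ + Q = [30693/1141 4320/1141; 4320/1141 4322/1141]
step 1: y = z − H·x̄ = [14646/1141, 8952/1141]
step 1: S = H·P̄·Hᵀ + R = [47094/1141 9087/1141; 9087/1141 49360/1141]
step 1: K = P̄·Hᵀ·S⁻¹ = [162763/654977 434637/654977; -147618/654977 141850/654977]
step 1: x' = x̄ + K·y = [-1439097/654977, -947244/654977]
step 1: P' = (I − K·H)·P̄ = [1751961/654977 421224/654977; 421224/654977 288026/654977]
step 2: x̄ = F·x = [-4317291/654977, -1894488/654977]
step 2: P̄ = F·P·Fᵀ + Q = [17732580/654977 2527344/654977; 2527344/654977 2462058/654977]
step 2: y = z − H·x̄ = [-3331104/654977, 8176710/654977]
step 2: S = H·P̄·Hᵀ + R = [26691969/654977 5291718/654977; 5291718/654977 28524211/654977]
step 2: K = P̄·Hᵀ·S⁻¹ = [92790316/373226885 247878132/373226885; -83970786/373226885 80862138/373226885]
step 2: x' = x̄ + K·y = [162455073/373226885, 357001572/373226885]
step 2: P' = (I − K·H)·P̄ = [999135732/373226885 240254928/373226885; 240254928/373226885 164055762/373226885]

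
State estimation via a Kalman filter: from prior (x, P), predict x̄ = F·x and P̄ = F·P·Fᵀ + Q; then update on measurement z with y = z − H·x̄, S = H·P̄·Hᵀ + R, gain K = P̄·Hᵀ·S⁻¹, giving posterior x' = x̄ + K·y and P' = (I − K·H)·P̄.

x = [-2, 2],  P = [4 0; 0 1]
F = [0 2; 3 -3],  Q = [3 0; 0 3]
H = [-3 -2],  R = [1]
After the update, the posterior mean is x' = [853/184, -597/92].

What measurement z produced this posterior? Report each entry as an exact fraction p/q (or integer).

z = [-1]

x̄ = F·x = [4, -12]
P̄ = F·P·Fᵀ + Q = [7 -6; -6 48]
S = H·P̄·Hᵀ + R = [184]
K = P̄·Hᵀ·S⁻¹ = [-9/184; -39/92]
x' − x̄ = [117/184, 507/92] = K·y
y = (KᵀK)⁻¹·Kᵀ·(x' − x̄) = [-13]
z = y + H·x̄ = [-13] + [12] = [-1]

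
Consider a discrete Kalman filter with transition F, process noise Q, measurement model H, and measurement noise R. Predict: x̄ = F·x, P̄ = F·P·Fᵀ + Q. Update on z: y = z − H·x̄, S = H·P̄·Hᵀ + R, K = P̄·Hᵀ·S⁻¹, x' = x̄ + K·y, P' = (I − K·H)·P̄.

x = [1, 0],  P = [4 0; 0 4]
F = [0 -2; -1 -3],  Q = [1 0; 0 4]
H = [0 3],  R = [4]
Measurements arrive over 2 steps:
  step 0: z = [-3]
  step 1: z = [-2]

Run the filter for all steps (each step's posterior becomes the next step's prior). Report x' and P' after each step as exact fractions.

step 0: x' = [0, -1], P' = [101/25 6/25; 6/25 11/25]
step 1: x' = [167/142, -39/71], P' = [1608/781 78/781; 78/781 336/781]

step 0: x̄ = F·x = [0, -1]
step 0: P̄ = F·P·Fᵀ + Q = [17 24; 24 44]
step 0: y = z − H·x̄ = [0]
step 0: S = H·P̄·Hᵀ + R = [400]
step 0: K = P̄·Hᵀ·S⁻¹ = [9/50; 33/100]
step 0: x' = x̄ + K·y = [0, -1]
step 0: P' = (I − K·H)·P̄ = [101/25 6/25; 6/25 11/25]
step 1: x̄ = F·x = [2, 3]
step 1: P̄ = F·P·Fᵀ + Q = [69/25 78/25; 78/25 336/25]
step 1: y = z − H·x̄ = [-11]
step 1: S = H·P̄·Hᵀ + R = [3124/25]
step 1: K = P̄·Hᵀ·S⁻¹ = [117/1562; 252/781]
step 1: x' = x̄ + K·y = [167/142, -39/71]
step 1: P' = (I − K·H)·P̄ = [1608/781 78/781; 78/781 336/781]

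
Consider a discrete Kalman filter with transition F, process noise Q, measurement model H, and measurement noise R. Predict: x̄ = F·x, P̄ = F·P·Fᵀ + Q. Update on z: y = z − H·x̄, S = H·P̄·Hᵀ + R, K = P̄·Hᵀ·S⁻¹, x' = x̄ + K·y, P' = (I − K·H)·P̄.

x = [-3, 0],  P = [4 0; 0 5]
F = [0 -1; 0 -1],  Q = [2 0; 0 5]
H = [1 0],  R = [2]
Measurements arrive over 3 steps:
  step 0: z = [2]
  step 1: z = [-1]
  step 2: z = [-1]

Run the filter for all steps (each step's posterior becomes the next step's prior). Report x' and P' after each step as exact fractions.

step 0: x̄ = F·x = [0, 0]
step 0: P̄ = F·P·Fᵀ + Q = [7 5; 5 10]
step 0: y = z − H·x̄ = [2]
step 0: S = H·P̄·Hᵀ + R = [9]
step 0: K = P̄·Hᵀ·S⁻¹ = [7/9; 5/9]
step 0: x' = x̄ + K·y = [14/9, 10/9]
step 0: P' = (I − K·H)·P̄ = [14/9 10/9; 10/9 65/9]
step 1: x̄ = F·x = [-10/9, -10/9]
step 1: P̄ = F·P·Fᵀ + Q = [83/9 65/9; 65/9 110/9]
step 1: y = z − H·x̄ = [1/9]
step 1: S = H·P̄·Hᵀ + R = [101/9]
step 1: K = P̄·Hᵀ·S⁻¹ = [83/101; 65/101]
step 1: x' = x̄ + K·y = [-103/101, -105/101]
step 1: P' = (I − K·H)·P̄ = [166/101 130/101; 130/101 765/101]
step 2: x̄ = F·x = [105/101, 105/101]
step 2: P̄ = F·P·Fᵀ + Q = [967/101 765/101; 765/101 1270/101]
step 2: y = z − H·x̄ = [-206/101]
step 2: S = H·P̄·Hᵀ + R = [1169/101]
step 2: K = P̄·Hᵀ·S⁻¹ = [967/1169; 765/1169]
step 2: x' = x̄ + K·y = [-757/1169, -345/1169]
step 2: P' = (I − K·H)·P̄ = [1934/1169 1530/1169; 1530/1169 8905/1169]

step 0: x' = [14/9, 10/9], P' = [14/9 10/9; 10/9 65/9]
step 1: x' = [-103/101, -105/101], P' = [166/101 130/101; 130/101 765/101]
step 2: x' = [-757/1169, -345/1169], P' = [1934/1169 1530/1169; 1530/1169 8905/1169]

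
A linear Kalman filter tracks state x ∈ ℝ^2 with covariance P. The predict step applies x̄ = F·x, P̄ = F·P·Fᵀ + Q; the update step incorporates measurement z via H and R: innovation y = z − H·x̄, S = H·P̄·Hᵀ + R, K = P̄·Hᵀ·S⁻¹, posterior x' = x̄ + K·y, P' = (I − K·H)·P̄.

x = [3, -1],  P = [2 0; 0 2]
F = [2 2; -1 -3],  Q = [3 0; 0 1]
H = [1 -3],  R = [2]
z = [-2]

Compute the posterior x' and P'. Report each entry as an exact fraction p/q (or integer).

x̄ = F·x = [4, 0]
P̄ = F·P·Fᵀ + Q = [19 -16; -16 21]
y = z − H·x̄ = [-6]
S = H·P̄·Hᵀ + R = [306]
K = P̄·Hᵀ·S⁻¹ = [67/306; -79/306]
x' = x̄ + K·y = [137/51, 79/51]
P' = (I − K·H)·P̄ = [1325/306 397/306; 397/306 185/306]

x' = [137/51, 79/51]
P' = [1325/306 397/306; 397/306 185/306]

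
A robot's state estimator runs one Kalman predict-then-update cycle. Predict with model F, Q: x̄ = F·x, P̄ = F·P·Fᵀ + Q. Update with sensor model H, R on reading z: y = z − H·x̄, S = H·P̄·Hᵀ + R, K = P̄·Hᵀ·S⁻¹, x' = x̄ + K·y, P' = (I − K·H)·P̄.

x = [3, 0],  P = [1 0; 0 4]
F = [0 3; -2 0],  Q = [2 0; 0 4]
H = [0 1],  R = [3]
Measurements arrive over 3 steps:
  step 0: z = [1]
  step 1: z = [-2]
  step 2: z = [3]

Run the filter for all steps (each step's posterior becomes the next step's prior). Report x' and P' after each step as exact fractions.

step 0: x̄ = F·x = [0, -6]
step 0: P̄ = F·P·Fᵀ + Q = [38 0; 0 8]
step 0: y = z − H·x̄ = [7]
step 0: S = H·P̄·Hᵀ + R = [11]
step 0: K = P̄·Hᵀ·S⁻¹ = [0; 8/11]
step 0: x' = x̄ + K·y = [0, -10/11]
step 0: P' = (I − K·H)·P̄ = [38 0; 0 24/11]
step 1: x̄ = F·x = [-30/11, 0]
step 1: P̄ = F·P·Fᵀ + Q = [238/11 0; 0 156]
step 1: y = z − H·x̄ = [-2]
step 1: S = H·P̄·Hᵀ + R = [159]
step 1: K = P̄·Hᵀ·S⁻¹ = [0; 52/53]
step 1: x' = x̄ + K·y = [-30/11, -104/53]
step 1: P' = (I − K·H)·P̄ = [238/11 0; 0 156/53]
step 2: x̄ = F·x = [-312/53, 60/11]
step 2: P̄ = F·P·Fᵀ + Q = [1510/53 0; 0 996/11]
step 2: y = z − H·x̄ = [-27/11]
step 2: S = H·P̄·Hᵀ + R = [1029/11]
step 2: K = P̄·Hᵀ·S⁻¹ = [0; 332/343]
step 2: x' = x̄ + K·y = [-312/53, 1056/343]
step 2: P' = (I − K·H)·P̄ = [1510/53 0; 0 996/343]

step 0: x' = [0, -10/11], P' = [38 0; 0 24/11]
step 1: x' = [-30/11, -104/53], P' = [238/11 0; 0 156/53]
step 2: x' = [-312/53, 1056/343], P' = [1510/53 0; 0 996/343]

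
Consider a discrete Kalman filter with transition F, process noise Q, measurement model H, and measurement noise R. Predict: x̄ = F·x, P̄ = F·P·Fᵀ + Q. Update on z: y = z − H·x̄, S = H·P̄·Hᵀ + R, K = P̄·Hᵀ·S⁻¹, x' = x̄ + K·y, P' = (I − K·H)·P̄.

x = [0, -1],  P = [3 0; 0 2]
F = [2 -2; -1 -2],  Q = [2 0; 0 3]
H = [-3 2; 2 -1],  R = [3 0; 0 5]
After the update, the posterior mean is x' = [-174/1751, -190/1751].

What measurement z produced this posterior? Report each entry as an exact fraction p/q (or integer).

x̄ = F·x = [2, 2]
P̄ = F·P·Fᵀ + Q = [22 2; 2 14]
S = H·P̄·Hᵀ + R = [233 -146; -146 99]
K = P̄·Hᵀ·S⁻¹ = [-6/1751 734/1751; 718/1751 882/1751]
x' − x̄ = [-3676/1751, -3692/1751] = K·y
y = (KᵀK)⁻¹·Kᵀ·(x' − x̄) = [1, -5]
z = y + H·x̄ = [1, -5] + [-2, 2] = [-1, -3]

z = [-1, -3]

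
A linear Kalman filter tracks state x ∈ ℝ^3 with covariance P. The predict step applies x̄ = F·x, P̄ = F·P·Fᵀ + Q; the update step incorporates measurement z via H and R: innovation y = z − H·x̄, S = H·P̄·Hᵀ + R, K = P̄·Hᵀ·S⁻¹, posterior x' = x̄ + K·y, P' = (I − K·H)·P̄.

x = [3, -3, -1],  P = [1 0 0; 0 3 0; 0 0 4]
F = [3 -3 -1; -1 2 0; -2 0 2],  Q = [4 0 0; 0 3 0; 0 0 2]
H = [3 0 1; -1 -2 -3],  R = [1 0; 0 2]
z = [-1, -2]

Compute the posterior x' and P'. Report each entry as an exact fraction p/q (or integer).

x' = [-1647/4237, 10993/16948, 66/223]
P' = [5440/12711 4667/4237 -638/669; 4667/4237 79727/16948 -776/223; -638/669 -776/223 1918/669]

x̄ = F·x = [19, -9, -8]
P̄ = F·P·Fᵀ + Q = [44 -21 -14; -21 16 2; -14 2 22]
y = z − H·x̄ = [-50, -25]
S = H·P̄·Hᵀ + R = [335 64; 64 164]
K = P̄·Hᵀ·S⁻¹ = [4198/12711 1462/12711; -743/4237 -597/16948; 4/669 -230/669]
x' = x̄ + K·y = [-1647/4237, 10993/16948, 66/223]
P' = (I − K·H)·P̄ = [5440/12711 4667/4237 -638/669; 4667/4237 79727/16948 -776/223; -638/669 -776/223 1918/669]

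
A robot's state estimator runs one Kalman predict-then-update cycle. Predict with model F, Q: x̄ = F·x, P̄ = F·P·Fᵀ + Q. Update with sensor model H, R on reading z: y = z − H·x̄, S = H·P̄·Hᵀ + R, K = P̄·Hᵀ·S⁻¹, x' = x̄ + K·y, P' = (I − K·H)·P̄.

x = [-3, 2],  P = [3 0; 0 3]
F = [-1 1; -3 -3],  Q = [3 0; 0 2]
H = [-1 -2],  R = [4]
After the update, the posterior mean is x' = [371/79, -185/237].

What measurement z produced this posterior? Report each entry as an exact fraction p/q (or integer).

z = [-3]

x̄ = F·x = [5, 3]
P̄ = F·P·Fᵀ + Q = [9 0; 0 56]
S = H·P̄·Hᵀ + R = [237]
K = P̄·Hᵀ·S⁻¹ = [-3/79; -112/237]
x' − x̄ = [-24/79, -896/237] = K·y
y = (KᵀK)⁻¹·Kᵀ·(x' − x̄) = [8]
z = y + H·x̄ = [8] + [-11] = [-3]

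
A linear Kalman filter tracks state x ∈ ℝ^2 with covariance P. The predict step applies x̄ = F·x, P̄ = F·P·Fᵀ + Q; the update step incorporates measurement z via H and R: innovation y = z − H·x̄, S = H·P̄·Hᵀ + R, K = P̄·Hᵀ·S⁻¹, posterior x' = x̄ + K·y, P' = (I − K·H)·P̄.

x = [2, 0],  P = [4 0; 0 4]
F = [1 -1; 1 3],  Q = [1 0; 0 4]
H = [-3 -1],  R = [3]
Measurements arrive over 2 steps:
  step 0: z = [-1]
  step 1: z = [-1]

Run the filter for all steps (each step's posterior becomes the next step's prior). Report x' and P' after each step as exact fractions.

step 0: x̄ = F·x = [2, 2]
step 0: P̄ = F·P·Fᵀ + Q = [9 -8; -8 44]
step 0: y = z − H·x̄ = [7]
step 0: S = H·P̄·Hᵀ + R = [80]
step 0: K = P̄·Hᵀ·S⁻¹ = [-19/80; -1/4]
step 0: x' = x̄ + K·y = [27/80, 1/4]
step 0: P' = (I − K·H)·P̄ = [359/80 -51/4; -51/4 39]
step 1: x̄ = F·x = [7/80, 87/80]
step 1: P̄ = F·P·Fᵀ + Q = [5599/80 -11041/80; -11041/80 22639/80]
step 1: y = z − H·x̄ = [7/20]
step 1: S = H·P̄·Hᵀ + R = [439/5]
step 1: K = P̄·Hᵀ·S⁻¹ = [-1439/1756; 2621/1756]
step 1: x' = x̄ + K·y = [-175/878, 2827/1756]
step 1: P' = (I − K·H)·P̄ = [9681/878 -53769/1756; -53769/1756 38361/439]

step 0: x' = [27/80, 1/4], P' = [359/80 -51/4; -51/4 39]
step 1: x' = [-175/878, 2827/1756], P' = [9681/878 -53769/1756; -53769/1756 38361/439]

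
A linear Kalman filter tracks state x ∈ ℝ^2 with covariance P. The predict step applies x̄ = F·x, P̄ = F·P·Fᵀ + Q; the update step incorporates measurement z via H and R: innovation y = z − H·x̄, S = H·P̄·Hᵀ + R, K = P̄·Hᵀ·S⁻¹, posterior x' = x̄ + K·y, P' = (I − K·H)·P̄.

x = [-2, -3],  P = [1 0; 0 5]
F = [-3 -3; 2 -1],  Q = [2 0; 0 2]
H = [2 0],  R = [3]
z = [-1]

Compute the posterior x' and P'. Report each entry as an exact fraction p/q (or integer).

x̄ = F·x = [15, -1]
P̄ = F·P·Fᵀ + Q = [56 9; 9 11]
y = z − H·x̄ = [-31]
S = H·P̄·Hᵀ + R = [227]
K = P̄·Hᵀ·S⁻¹ = [112/227; 18/227]
x' = x̄ + K·y = [-67/227, -785/227]
P' = (I − K·H)·P̄ = [168/227 27/227; 27/227 2173/227]

x' = [-67/227, -785/227]
P' = [168/227 27/227; 27/227 2173/227]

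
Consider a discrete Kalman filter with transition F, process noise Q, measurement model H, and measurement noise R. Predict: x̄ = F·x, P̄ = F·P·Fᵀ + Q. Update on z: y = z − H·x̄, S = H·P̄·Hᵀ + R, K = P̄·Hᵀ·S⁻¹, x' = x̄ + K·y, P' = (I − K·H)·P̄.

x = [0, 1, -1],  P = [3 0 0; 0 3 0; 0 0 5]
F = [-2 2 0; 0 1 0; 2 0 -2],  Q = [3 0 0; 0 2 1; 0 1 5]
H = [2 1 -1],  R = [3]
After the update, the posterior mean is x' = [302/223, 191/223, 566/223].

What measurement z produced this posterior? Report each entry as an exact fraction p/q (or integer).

x̄ = F·x = [2, 1, 2]
P̄ = F·P·Fᵀ + Q = [27 6 -12; 6 5 1; -12 1 37]
S = H·P̄·Hᵀ + R = [223]
K = P̄·Hᵀ·S⁻¹ = [72/223; 16/223; -60/223]
x' − x̄ = [-144/223, -32/223, 120/223] = K·y
y = (KᵀK)⁻¹·Kᵀ·(x' − x̄) = [-2]
z = y + H·x̄ = [-2] + [3] = [1]

z = [1]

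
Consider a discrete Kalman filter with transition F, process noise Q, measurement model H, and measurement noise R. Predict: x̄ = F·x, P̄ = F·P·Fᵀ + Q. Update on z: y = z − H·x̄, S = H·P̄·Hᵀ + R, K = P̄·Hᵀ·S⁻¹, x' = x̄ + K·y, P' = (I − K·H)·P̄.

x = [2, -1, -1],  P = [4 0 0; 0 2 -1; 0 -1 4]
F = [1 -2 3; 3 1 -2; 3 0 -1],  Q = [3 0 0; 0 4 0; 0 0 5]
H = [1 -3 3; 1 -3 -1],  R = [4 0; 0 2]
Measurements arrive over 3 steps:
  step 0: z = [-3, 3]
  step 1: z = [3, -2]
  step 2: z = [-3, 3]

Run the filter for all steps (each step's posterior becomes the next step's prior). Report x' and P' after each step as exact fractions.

step 0: x̄ = F·x = [1, 7, 7]
step 0: P̄ = F·P·Fᵀ + Q = [63 -23 -2; -23 62 45; -2 45 45]
step 0: y = z − H·x̄ = [-4, 30]
step 0: S = H·P̄·Hᵀ + R = [346 350; 350 1080]
step 0: K = P̄·Hᵀ·S⁻¹ = [4459/12559 566/62795; 449/12559 -15496/62795; 3077/12559 -15568/62795]
step 0: x' = x̄ + K·y = [-99/661, -361/661, -937/661]
step 0: P' = (I − K·H)·P̄ = [1071071/62795 349309/62795 22012/62795; 349309/62795 123436/62795 9993/62795; 22012/62795 9993/62795 23169/62795]
step 1: x̄ = F·x = [-2188/661, 1216/661, 640/661]
step 1: P̄ = F·P·Fᵀ + Q = [576641/62795 1304817/62795 1243934/62795; 1304817/62795 11898669/62795 10525803/62795; 1243934/62795 10525803/62795 9844711/62795]
step 1: y = z − H·x̄ = [5899/661, 5154/661]
step 1: S = H·P̄·Hᵀ + R = [6688489/62795 9634677/62795; 9634677/62795 170473011/62795]
step 1: K = P̄·Hᵀ·S⁻¹ = [59085716/555978373 -18282204/555978373; -124513629/2779891865 -725421192/2779891865; 665757908/2779891865 -2078429438/8339675595]
step 1: x' = x̄ + K·y = [-1455613496/555978373, -1653522259/2779891865, 3231005928/2779891865]
step 1: P' = (I − K·H)·P̄ = [3400847951/555978373 1123061847/555978373 68226818/555978373; 1123061847/555978373 2275984884/2779891865 238196967/2779891865; 68226818/555978373 238196967/2779891865 3036488443/8339675595]
step 2: x̄ = F·x = [5721994822/2779891865, -5989947311/555978373, -25065208368/2779891865]
step 2: P̄ = F·P·Fᵀ + Q = [20284524211/2779891865 3273308767/555978373 17489842066/2779891865; 3273308767/555978373 119476691915/1667935119 101160004411/1667935119; 17489842066/2779891865 101160004411/1667935119 497708926183/8339675595]
step 2: y = z − H·x̄ = [-28715254978/2779891865, -22459347452/555978373]
step 2: S = H·P̄·Hᵀ + R = [288620906001/2779891865 47981270753/555978373; 47981270753/555978373 1717391255417/1667935119]
step 2: K = P̄·Hᵀ·S⁻¹ = [42527916022948/414712160890617 -3424489647604/138237386963539; -19132145119045/414712160890617 -35668672455880/138237386963539; 99204632318788/414712160890617 -34367238337502/138237386963539]
step 2: x' = x̄ + K·y = [829333671788110/414712160890617, 52265010716015/414712160890617, -599140871864384/414712160890617]
step 2: P' = (I − K·H)·P̄ = [2493101748154675/414712160890617 821994678515315/414712160890617 47664650494354/414712160890617; 821994678515315/414712160890617 333878616561940/414712160890617 34370863564775/414712160890617; 47664650494354/414712160890617 34370863564775/414712160890617 150755489825041/414712160890617]

step 0: x' = [-99/661, -361/661, -937/661], P' = [1071071/62795 349309/62795 22012/62795; 349309/62795 123436/62795 9993/62795; 22012/62795 9993/62795 23169/62795]
step 1: x' = [-1455613496/555978373, -1653522259/2779891865, 3231005928/2779891865], P' = [3400847951/555978373 1123061847/555978373 68226818/555978373; 1123061847/555978373 2275984884/2779891865 238196967/2779891865; 68226818/555978373 238196967/2779891865 3036488443/8339675595]
step 2: x' = [829333671788110/414712160890617, 52265010716015/414712160890617, -599140871864384/414712160890617], P' = [2493101748154675/414712160890617 821994678515315/414712160890617 47664650494354/414712160890617; 821994678515315/414712160890617 333878616561940/414712160890617 34370863564775/414712160890617; 47664650494354/414712160890617 34370863564775/414712160890617 150755489825041/414712160890617]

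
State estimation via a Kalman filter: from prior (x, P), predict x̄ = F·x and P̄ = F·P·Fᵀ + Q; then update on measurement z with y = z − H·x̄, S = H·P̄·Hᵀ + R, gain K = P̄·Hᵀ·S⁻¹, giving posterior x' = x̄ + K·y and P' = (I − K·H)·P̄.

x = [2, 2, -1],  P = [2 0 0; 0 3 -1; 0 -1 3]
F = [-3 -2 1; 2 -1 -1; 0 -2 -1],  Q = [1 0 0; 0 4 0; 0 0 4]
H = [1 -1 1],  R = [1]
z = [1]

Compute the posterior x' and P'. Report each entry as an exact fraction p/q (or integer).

x' = [-5/16, -3/4, 3/8]
P' = [133/32 15/8 -27/16; 15/8 71/6 39/4; -27/16 39/4 93/8]

x̄ = F·x = [-11, 3, -3]
P̄ = F·P·Fᵀ + Q = [38 -10 9; -10 16 6; 9 6 15]
y = z − H·x̄ = [18]
S = H·P̄·Hᵀ + R = [96]
K = P̄·Hᵀ·S⁻¹ = [19/32; -5/24; 3/16]
x' = x̄ + K·y = [-5/16, -3/4, 3/8]
P' = (I − K·H)·P̄ = [133/32 15/8 -27/16; 15/8 71/6 39/4; -27/16 39/4 93/8]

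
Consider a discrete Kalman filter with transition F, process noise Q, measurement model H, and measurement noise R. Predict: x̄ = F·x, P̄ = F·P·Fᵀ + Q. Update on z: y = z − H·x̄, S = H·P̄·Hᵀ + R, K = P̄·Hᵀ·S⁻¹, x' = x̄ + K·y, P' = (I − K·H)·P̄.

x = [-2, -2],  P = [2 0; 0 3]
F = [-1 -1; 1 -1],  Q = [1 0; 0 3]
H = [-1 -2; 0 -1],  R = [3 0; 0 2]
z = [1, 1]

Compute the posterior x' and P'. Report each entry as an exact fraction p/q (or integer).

x' = [60/23, -241/161]
P' = [79/23 -26/23; -26/23 142/161]

x̄ = F·x = [4, 0]
P̄ = F·P·Fᵀ + Q = [6 1; 1 8]
y = z − H·x̄ = [5, 1]
S = H·P̄·Hᵀ + R = [45 17; 17 10]
K = P̄·Hᵀ·S⁻¹ = [-9/23 13/23; -34/161 -71/161]
x' = x̄ + K·y = [60/23, -241/161]
P' = (I − K·H)·P̄ = [79/23 -26/23; -26/23 142/161]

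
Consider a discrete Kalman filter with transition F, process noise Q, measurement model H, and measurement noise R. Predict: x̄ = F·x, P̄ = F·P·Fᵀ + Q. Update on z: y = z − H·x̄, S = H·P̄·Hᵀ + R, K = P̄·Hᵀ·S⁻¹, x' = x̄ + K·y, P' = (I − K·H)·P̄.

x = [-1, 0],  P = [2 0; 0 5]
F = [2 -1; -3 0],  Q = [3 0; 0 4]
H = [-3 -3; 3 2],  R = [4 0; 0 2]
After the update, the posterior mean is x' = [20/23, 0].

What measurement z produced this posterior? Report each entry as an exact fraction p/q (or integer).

x̄ = F·x = [-2, 3]
P̄ = F·P·Fᵀ + Q = [16 -12; -12 22]
S = H·P̄·Hᵀ + R = [130 -96; -96 90]
K = P̄·Hᵀ·S⁻¹ = [34/69 164/207; -7/9 -20/27]
x' − x̄ = [66/23, -3] = K·y
y = (KᵀK)⁻¹·Kᵀ·(x' − x̄) = [1, 3]
z = y + H·x̄ = [1, 3] + [-3, 0] = [-2, 3]

z = [-2, 3]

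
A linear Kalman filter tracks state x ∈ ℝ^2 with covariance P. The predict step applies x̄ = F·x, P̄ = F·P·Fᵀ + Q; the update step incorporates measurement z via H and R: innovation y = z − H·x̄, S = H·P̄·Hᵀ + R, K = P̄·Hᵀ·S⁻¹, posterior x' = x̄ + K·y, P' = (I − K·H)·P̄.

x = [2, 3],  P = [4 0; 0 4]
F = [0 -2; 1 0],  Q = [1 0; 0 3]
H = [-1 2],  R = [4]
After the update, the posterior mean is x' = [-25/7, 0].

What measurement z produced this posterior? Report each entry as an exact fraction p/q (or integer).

x̄ = F·x = [-6, 2]
P̄ = F·P·Fᵀ + Q = [17 0; 0 7]
S = H·P̄·Hᵀ + R = [49]
K = P̄·Hᵀ·S⁻¹ = [-17/49; 2/7]
x' − x̄ = [17/7, -2] = K·y
y = (KᵀK)⁻¹·Kᵀ·(x' − x̄) = [-7]
z = y + H·x̄ = [-7] + [10] = [3]

z = [3]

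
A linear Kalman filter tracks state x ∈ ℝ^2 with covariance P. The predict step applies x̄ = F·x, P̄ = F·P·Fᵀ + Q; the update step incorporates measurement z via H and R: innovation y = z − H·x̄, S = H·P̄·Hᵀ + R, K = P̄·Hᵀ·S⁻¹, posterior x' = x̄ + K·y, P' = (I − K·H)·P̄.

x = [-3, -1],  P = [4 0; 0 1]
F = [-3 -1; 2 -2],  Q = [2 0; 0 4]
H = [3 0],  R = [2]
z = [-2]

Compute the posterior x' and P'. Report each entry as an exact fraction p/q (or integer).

x' = [-214/353, 700/353]
P' = [78/353 -44/353; -44/353 4116/353]

x̄ = F·x = [10, -4]
P̄ = F·P·Fᵀ + Q = [39 -22; -22 24]
y = z − H·x̄ = [-32]
S = H·P̄·Hᵀ + R = [353]
K = P̄·Hᵀ·S⁻¹ = [117/353; -66/353]
x' = x̄ + K·y = [-214/353, 700/353]
P' = (I − K·H)·P̄ = [78/353 -44/353; -44/353 4116/353]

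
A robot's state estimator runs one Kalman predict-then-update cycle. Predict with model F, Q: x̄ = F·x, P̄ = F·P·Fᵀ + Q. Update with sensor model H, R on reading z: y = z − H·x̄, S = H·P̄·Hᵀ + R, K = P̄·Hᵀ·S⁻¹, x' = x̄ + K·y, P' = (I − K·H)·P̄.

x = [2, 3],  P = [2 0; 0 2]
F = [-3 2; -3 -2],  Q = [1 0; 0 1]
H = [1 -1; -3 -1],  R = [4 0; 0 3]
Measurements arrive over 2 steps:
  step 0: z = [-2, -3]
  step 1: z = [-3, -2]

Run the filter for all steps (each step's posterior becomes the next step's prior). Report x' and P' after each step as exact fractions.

step 0: x' = [3631/5749, 4785/5749], P' = [4727/11498 -5541/11498; -5541/11498 24855/11498]
step 1: x' = [1188983/15209258, 15957769/15209258], P' = [3078947/7604629 -3280887/7604629; -3280887/7604629 13738683/7604629]

step 0: x̄ = F·x = [0, -12]
step 0: P̄ = F·P·Fᵀ + Q = [27 10; 10 27]
step 0: y = z − H·x̄ = [-14, -15]
step 0: S = H·P̄·Hᵀ + R = [38 -34; -34 333]
step 0: K = P̄·Hᵀ·S⁻¹ = [2567/11498 -1440/5749; -7599/11498 -1372/5749]
step 0: x' = x̄ + K·y = [3631/5749, 4785/5749]
step 0: P' = (I − K·H)·P̄ = [4727/11498 -5541/11498; -5541/11498 24855/11498]
step 1: x̄ = F·x = [-1323/5749, -20463/5749]
step 1: P̄ = F·P·Fᵀ + Q = [219953/11498 -56877/11498; -56877/11498 86969/11498]
step 1: y = z − H·x̄ = [-36387/5749, -35930/5749]
step 1: S = H·P̄·Hᵀ + R = [233334/5749 -343322/5749; -343322/5749 879889/5749]
step 1: K = P̄·Hᵀ·S⁻¹ = [3179917/15209258 -1985318/7604629; -8509785/15209258 -1298674/7604629]
step 1: x' = x̄ + K·y = [1188983/15209258, 15957769/15209258]
step 1: P' = (I − K·H)·P̄ = [3078947/7604629 -3280887/7604629; -3280887/7604629 13738683/7604629]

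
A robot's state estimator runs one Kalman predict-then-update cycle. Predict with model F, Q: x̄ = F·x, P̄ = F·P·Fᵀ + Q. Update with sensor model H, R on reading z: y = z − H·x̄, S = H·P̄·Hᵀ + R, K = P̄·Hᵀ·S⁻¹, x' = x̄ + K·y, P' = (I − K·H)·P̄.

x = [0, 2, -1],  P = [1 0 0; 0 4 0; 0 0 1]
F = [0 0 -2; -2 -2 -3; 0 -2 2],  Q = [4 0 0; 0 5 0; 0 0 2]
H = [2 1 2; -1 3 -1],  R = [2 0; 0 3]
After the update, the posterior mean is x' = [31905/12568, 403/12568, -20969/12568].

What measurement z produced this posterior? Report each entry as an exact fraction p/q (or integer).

z = [2, -1]

x̄ = F·x = [2, -1, -6]
P̄ = F·P·Fᵀ + Q = [8 6 -4; 6 34 10; -4 10 22]
S = H·P̄·Hᵀ + R = [188 138; 138 235]
K = P̄·Hᵀ·S⁻¹ = [679/12568 175/6284; 1821/12568 1765/6284; 4577/12568 -1023/6284]
x' − x̄ = [6769/12568, 12971/12568, 54439/12568] = K·y
y = (KᵀK)⁻¹·Kᵀ·(x' − x̄) = [11, -2]
z = y + H·x̄ = [11, -2] + [-9, 1] = [2, -1]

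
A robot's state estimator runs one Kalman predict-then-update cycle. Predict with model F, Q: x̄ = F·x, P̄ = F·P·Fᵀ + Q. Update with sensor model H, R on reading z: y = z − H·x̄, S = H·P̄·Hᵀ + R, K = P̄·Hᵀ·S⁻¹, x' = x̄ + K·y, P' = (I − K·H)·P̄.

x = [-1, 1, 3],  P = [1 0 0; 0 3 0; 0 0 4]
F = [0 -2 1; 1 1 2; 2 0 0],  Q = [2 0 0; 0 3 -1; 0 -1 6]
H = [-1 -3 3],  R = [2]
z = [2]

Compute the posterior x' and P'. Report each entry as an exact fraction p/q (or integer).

x̄ = F·x = [1, 6, -2]
P̄ = F·P·Fᵀ + Q = [18 2 0; 2 23 1; 0 1 10]
y = z − H·x̄ = [27]
S = H·P̄·Hᵀ + R = [311]
K = P̄·Hᵀ·S⁻¹ = [-24/311; -68/311; 27/311]
x' = x̄ + K·y = [-337/311, 30/311, 107/311]
P' = (I − K·H)·P̄ = [5022/311 -1010/311 648/311; -1010/311 2529/311 2147/311; 648/311 2147/311 2381/311]

x' = [-337/311, 30/311, 107/311]
P' = [5022/311 -1010/311 648/311; -1010/311 2529/311 2147/311; 648/311 2147/311 2381/311]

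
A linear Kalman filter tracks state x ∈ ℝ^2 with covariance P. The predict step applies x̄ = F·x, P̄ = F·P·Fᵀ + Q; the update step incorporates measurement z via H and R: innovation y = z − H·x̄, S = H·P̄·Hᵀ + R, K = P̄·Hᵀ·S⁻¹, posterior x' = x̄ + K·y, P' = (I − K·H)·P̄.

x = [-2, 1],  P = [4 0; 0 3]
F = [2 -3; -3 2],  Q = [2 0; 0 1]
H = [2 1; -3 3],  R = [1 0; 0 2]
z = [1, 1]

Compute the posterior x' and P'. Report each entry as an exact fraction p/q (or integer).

x' = [8012/37447, 21151/37447]
P' = [4941/37447 2121/37447; 2121/37447 7595/37447]

x̄ = F·x = [-7, 8]
P̄ = F·P·Fᵀ + Q = [45 -42; -42 49]
y = z − H·x̄ = [7, -44]
S = H·P̄·Hᵀ + R = [62 -249; -249 1604]
K = P̄·Hᵀ·S⁻¹ = [12003/37447 -4230/37447; 11837/37447 8211/37447]
x' = x̄ + K·y = [8012/37447, 21151/37447]
P' = (I − K·H)·P̄ = [4941/37447 2121/37447; 2121/37447 7595/37447]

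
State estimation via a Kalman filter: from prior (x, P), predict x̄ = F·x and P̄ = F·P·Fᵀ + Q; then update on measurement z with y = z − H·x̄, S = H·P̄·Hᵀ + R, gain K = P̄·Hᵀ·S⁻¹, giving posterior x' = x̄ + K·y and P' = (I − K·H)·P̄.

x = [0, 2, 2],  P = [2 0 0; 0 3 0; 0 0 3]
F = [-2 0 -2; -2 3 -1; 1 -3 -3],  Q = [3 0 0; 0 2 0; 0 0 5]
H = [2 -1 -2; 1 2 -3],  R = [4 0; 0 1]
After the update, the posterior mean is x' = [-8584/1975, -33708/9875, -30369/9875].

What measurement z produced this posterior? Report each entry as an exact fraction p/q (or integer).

x̄ = F·x = [-4, 4, -12]
P̄ = F·P·Fᵀ + Q = [23 14 14; 14 40 -22; 14 -22 61]
S = H·P̄·Hᵀ + R = [124 284; 284 969]
K = P̄·Hᵀ·S⁻¹ = [66/1975 -1/1975; -3608/9875 2688/9875; -2319/9875 -1491/9875]
x' − x̄ = [-684/1975, -73208/9875, 88131/9875] = K·y
y = (KᵀK)⁻¹·Kᵀ·(x' − x̄) = [-11, -42]
z = y + H·x̄ = [-11, -42] + [12, 40] = [1, -2]

z = [1, -2]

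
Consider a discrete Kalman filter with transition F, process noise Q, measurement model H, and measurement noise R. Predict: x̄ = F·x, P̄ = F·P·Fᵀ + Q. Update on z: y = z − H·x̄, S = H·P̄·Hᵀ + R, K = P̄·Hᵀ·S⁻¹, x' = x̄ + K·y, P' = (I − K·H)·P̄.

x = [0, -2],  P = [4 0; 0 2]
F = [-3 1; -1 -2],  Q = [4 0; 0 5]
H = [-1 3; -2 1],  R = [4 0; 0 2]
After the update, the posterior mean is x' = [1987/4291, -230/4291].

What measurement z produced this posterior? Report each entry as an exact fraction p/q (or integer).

x̄ = F·x = [-2, 4]
P̄ = F·P·Fᵀ + Q = [42 8; 8 17]
S = H·P̄·Hᵀ + R = [151 79; 79 155]
K = P̄·Hᵀ·S⁻¹ = [1607/8582 -5027/8582; 3293/8582 -1623/8582]
x' − x̄ = [10569/4291, -17394/4291] = K·y
y = (KᵀK)⁻¹·Kᵀ·(x' − x̄) = [-15, -9]
z = y + H·x̄ = [-15, -9] + [14, 8] = [-1, -1]

z = [-1, -1]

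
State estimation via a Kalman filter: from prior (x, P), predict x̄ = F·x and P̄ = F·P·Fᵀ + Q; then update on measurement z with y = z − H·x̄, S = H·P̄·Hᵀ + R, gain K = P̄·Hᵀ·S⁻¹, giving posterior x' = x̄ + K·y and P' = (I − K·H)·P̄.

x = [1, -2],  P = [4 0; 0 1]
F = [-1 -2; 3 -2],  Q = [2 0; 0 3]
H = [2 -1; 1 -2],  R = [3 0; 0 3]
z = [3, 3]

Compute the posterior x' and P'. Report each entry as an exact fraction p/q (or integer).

x̄ = F·x = [3, 7]
P̄ = F·P·Fᵀ + Q = [10 -8; -8 43]
y = z − H·x̄ = [4, 14]
S = H·P̄·Hᵀ + R = [118 146; 146 217]
K = P̄·Hᵀ·S⁻¹ = [76/143 -34/143; 307/1430 -413/715]
x' = x̄ + K·y = [257/143, -163/715]
P' = (I − K·H)·P̄ = [186/143 144/143; 144/143 1959/1430]

x' = [257/143, -163/715]
P' = [186/143 144/143; 144/143 1959/1430]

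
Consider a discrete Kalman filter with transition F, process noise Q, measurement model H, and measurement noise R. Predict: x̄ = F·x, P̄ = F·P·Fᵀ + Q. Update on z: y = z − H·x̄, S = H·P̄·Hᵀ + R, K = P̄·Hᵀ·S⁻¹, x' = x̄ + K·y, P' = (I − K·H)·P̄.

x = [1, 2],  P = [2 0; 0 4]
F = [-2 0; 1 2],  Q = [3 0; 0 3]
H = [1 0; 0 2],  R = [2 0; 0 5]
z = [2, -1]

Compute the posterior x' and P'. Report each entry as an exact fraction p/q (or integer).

x̄ = F·x = [-2, 5]
P̄ = F·P·Fᵀ + Q = [11 -4; -4 21]
y = z − H·x̄ = [4, -11]
S = H·P̄·Hᵀ + R = [13 -8; -8 89]
K = P̄·Hᵀ·S⁻¹ = [915/1093 -16/1093; -20/1093 514/1093]
x' = x̄ + K·y = [1650/1093, -269/1093]
P' = (I − K·H)·P̄ = [1830/1093 -40/1093; -40/1093 1285/1093]

x' = [1650/1093, -269/1093]
P' = [1830/1093 -40/1093; -40/1093 1285/1093]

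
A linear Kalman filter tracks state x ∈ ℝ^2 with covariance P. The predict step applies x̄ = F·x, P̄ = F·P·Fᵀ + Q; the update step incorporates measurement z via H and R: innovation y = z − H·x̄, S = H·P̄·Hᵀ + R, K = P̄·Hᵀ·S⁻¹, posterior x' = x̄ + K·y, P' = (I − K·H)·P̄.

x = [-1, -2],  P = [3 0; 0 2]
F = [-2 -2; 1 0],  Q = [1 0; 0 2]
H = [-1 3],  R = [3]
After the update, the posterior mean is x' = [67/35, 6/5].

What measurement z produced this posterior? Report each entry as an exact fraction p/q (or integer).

z = [2]

x̄ = F·x = [6, -1]
P̄ = F·P·Fᵀ + Q = [21 -6; -6 5]
S = H·P̄·Hᵀ + R = [105]
K = P̄·Hᵀ·S⁻¹ = [-13/35; 1/5]
x' − x̄ = [-143/35, 11/5] = K·y
y = (KᵀK)⁻¹·Kᵀ·(x' − x̄) = [11]
z = y + H·x̄ = [11] + [-9] = [2]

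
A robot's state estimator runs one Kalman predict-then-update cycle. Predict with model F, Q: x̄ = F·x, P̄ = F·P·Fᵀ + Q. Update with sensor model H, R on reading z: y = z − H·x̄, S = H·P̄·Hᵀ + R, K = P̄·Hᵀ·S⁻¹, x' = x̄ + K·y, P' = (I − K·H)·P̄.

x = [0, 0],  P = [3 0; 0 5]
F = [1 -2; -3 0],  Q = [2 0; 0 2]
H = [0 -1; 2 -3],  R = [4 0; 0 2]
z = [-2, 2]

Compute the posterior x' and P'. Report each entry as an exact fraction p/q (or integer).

x̄ = F·x = [0, 0]
P̄ = F·P·Fᵀ + Q = [25 -9; -9 29]
y = z − H·x̄ = [-2, 2]
S = H·P̄·Hᵀ + R = [33 105; 105 471]
K = P̄·Hᵀ·S⁻¹ = [-641/753 266/753; -439/753 -70/753]
x' = x̄ + K·y = [1814/753, 246/251]
P' = (I − K·H)·P̄ = [4112/753 2564/753; 2564/753 1756/753]

x' = [1814/753, 246/251]
P' = [4112/753 2564/753; 2564/753 1756/753]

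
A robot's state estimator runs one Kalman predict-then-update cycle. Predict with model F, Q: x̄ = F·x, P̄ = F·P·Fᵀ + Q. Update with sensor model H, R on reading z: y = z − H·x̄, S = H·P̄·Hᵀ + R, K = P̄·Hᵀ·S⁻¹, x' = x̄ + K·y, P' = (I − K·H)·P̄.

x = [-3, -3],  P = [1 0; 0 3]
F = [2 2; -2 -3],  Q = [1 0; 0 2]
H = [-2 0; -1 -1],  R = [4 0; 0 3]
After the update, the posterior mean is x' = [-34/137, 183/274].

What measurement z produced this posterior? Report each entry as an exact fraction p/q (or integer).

z = [-1, -1]

x̄ = F·x = [-12, 15]
P̄ = F·P·Fᵀ + Q = [17 -22; -22 33]
S = H·P̄·Hᵀ + R = [72 -10; -10 9]
K = P̄·Hᵀ·S⁻¹ = [-64/137 5/137; 143/274 -88/137]
x' − x̄ = [1610/137, -3927/274] = K·y
y = (KᵀK)⁻¹·Kᵀ·(x' − x̄) = [-25, 2]
z = y + H·x̄ = [-25, 2] + [24, -3] = [-1, -1]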